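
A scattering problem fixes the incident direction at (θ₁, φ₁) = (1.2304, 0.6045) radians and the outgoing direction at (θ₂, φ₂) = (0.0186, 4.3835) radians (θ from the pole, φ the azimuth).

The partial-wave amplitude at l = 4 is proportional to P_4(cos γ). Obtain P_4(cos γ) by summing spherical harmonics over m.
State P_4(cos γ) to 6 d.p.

Term-by-term m-sum for l=4 (normalisation 4π/9 = 1.396263):
  [-4]  conj(Y_{4,-4})(Ω₁) = (-0.261836, 0.231317) ; Y_{4,-4}(Ω₂) = (0.000000, 0.000000) ; Δ = (-0.000000, -0.000000)
  [-3]  conj(Y_{4,-3})(Ω₁) = (-0.084115, 0.339743) ; Y_{4,-3}(Ω₂) = (0.000007, -0.000004) ; Δ = (0.000001, 0.000003)
  [-2]  conj(Y_{4,-2})(Ω₁) = (-0.023120, -0.061092) ; Y_{4,-2}(Ω₂) = (-0.000549, -0.000424) ; Δ = (-0.000013, 0.000043)
  [-1]  conj(Y_{4,-1})(Ω₁) = (-0.271918, -0.187831) ; Y_{4,-1}(Ω₂) = (-0.011359, 0.033283) ; Δ = (0.009340, -0.006917)
  [+0]  conj(Y_{4,0})(Ω₁) = (0.009621, -0.000000) ; Y_{4,0}(Ω₂) = (0.844821, 0.000000) ; Δ = (0.008128, 0.000000)
  [+1]  conj(Y_{4,1})(Ω₁) = (0.271918, -0.187831) ; Y_{4,1}(Ω₂) = (0.011359, 0.033283) ; Δ = (0.009340, 0.006917)
  [+2]  conj(Y_{4,2})(Ω₁) = (-0.023120, 0.061092) ; Y_{4,2}(Ω₂) = (-0.000549, 0.000424) ; Δ = (-0.000013, -0.000043)
  [+3]  conj(Y_{4,3})(Ω₁) = (0.084115, 0.339743) ; Y_{4,3}(Ω₂) = (-0.000007, -0.000004) ; Δ = (0.000001, -0.000003)
  [+4]  conj(Y_{4,4})(Ω₁) = (-0.261836, -0.231317) ; Y_{4,4}(Ω₂) = (0.000000, -0.000000) ; Δ = (-0.000000, 0.000000)
Σ over m = (0.026784, 0.000000); ×(4π/9) → (0.037398, 0.000000). Real part: 0.037398

0.037398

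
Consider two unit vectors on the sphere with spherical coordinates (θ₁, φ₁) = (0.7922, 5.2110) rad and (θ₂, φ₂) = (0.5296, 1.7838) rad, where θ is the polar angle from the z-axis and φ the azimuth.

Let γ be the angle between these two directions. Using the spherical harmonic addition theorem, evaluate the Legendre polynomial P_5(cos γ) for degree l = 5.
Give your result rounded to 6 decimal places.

Expand P_5 via completeness: Σ_{m} conj(Y_{5,m}) at Ω₁ times Y_{5,m} at Ω₂ —
  m=-5: +0.051261+0.067636i × -0.013360-0.007399i = -0.000184-0.001283i  (running Σ = -0.000184-0.001283i)
  m=-4: -0.108834+0.241341i × +0.054326-0.062092i = +0.009073+0.019869i  (running Σ = +0.008889+0.018586i)
  m=-3: -0.428002+0.032145i × +0.151709+0.204183i = -0.071495-0.082514i  (running Σ = -0.062607-0.063928i)
  m=-2: -0.156980-0.242995i × -0.419577+0.190403i = +0.112132+0.072065i  (running Σ = +0.049525+0.008137i)
  m=-1: -0.086862+0.159525i × -0.075996-0.351369i = +0.062654+0.018397i  (running Σ = +0.112179+0.026535i)
  m=0: -0.344911-0.000000i × -0.220889+0.000000i = +0.076187+0.000000i  (running Σ = +0.188366+0.026535i)
  m=1: +0.086862+0.159525i × +0.075996-0.351369i = +0.062654-0.018397i  (running Σ = +0.251020+0.008137i)
  m=2: -0.156980+0.242995i × -0.419577-0.190403i = +0.112132-0.072065i  (running Σ = +0.363152-0.063928i)
  m=3: +0.428002+0.032145i × -0.151709+0.204183i = -0.071495+0.082514i  (running Σ = +0.291656+0.018586i)
  m=4: -0.108834-0.241341i × +0.054326+0.062092i = +0.009073-0.019869i  (running Σ = +0.300729-0.001283i)
  m=5: -0.051261+0.067636i × +0.013360-0.007399i = -0.000184+0.001283i  (running Σ = +0.300545-0.000000i)
Σ over m = +0.300545-0.000000i; ×(4π/11) → +0.343342-0.000000i. Real part: 0.343342

0.343342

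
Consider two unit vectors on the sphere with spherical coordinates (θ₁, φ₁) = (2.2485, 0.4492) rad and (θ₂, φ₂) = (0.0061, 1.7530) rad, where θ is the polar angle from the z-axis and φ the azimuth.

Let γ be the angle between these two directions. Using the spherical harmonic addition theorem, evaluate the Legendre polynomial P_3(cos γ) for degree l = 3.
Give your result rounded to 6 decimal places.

Addition theorem: P_3(cos γ) = (4π/7) Σ_m Y*_{lm}(Ω₁) Y_{lm}(Ω₂), m = −3…3:
  term(m=-3) = (-0.000000, 0.000000)   from Y*(Ω₁)=(0.043660, 0.192352), Y(Ω₂)=(0.000000, 0.000000)
  term(m=-2) = (0.000013, 0.000008)   from Y*(Ω₁)=(-0.242214, -0.304227), Y(Ω₂)=(-0.000036, 0.000014)
  term(m=-1) = (0.000506, -0.001849)   from Y*(Ω₁)=(0.219003, 0.105575), Y(Ω₂)=(-0.001429, -0.007755)
  term(m=+0) = (0.180607, 0.000000)   from Y*(Ω₁)=(0.242014, -0.000000), Y(Ω₂)=(0.746269, 0.000000)
  term(m=+1) = (0.000506, 0.001849)   from Y*(Ω₁)=(-0.219003, 0.105575), Y(Ω₂)=(0.001429, -0.007755)
  term(m=+2) = (0.000013, -0.000008)   from Y*(Ω₁)=(-0.242214, 0.304227), Y(Ω₂)=(-0.000036, -0.000014)
  term(m=+3) = (-0.000000, -0.000000)   from Y*(Ω₁)=(-0.043660, 0.192352), Y(Ω₂)=(-0.000000, 0.000000)
Σ over m = (0.181644, 0.000000); ×(4π/7) → (0.326087, 0.000000). Real part: 0.326087

0.326087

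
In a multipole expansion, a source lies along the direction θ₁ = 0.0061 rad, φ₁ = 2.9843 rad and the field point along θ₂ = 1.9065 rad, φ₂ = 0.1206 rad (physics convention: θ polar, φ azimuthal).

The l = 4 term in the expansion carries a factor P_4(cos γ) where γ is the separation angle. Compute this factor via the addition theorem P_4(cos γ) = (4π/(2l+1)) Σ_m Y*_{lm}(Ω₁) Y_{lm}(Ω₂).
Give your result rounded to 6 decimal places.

0.009320

Addition theorem: P_4(cos γ) = (4π/9) Σ_m Y*_{lm}(Ω₁) Y_{lm}(Ω₂), m = −4…4:
  term(m=-4) = (0.000000, -0.000000)   from Y*(Ω₁)=(0.000000, -0.000000), Y(Ω₂)=(0.311558, -0.163152)
  term(m=-3) = (0.000000, -0.000000)   from Y*(Ω₁)=(-0.000000, 0.000000), Y(Ω₂)=(-0.324604, 0.122849)
  term(m=-2) = (-0.000005, 0.000003)   from Y*(Ω₁)=(0.000071, -0.000023), Y(Ω₂)=(-0.069592, 0.017119)
  term(m=-1) = (-0.003659, 0.001044)   from Y*(Ω₁)=(-0.011400, 0.001808), Y(Ω₂)=(0.327270, -0.039661)
  term(m=+0) = (0.014002, 0.000000)   from Y*(Ω₁)=(0.846127, -0.000000), Y(Ω₂)=(0.016549, 0.000000)
  term(m=+1) = (-0.003659, -0.001044)   from Y*(Ω₁)=(0.011400, 0.001808), Y(Ω₂)=(-0.327270, -0.039661)
  term(m=+2) = (-0.000005, -0.000003)   from Y*(Ω₁)=(0.000071, 0.000023), Y(Ω₂)=(-0.069592, -0.017119)
  term(m=+3) = (0.000000, 0.000000)   from Y*(Ω₁)=(0.000000, 0.000000), Y(Ω₂)=(0.324604, 0.122849)
  term(m=+4) = (0.000000, 0.000000)   from Y*(Ω₁)=(0.000000, 0.000000), Y(Ω₂)=(0.311558, 0.163152)
Accumulated sum (0.006675, 0.000000); after 4π/(2l+1) scaling, (0.009320, 0.000000) ⇒ P_4 = 0.009320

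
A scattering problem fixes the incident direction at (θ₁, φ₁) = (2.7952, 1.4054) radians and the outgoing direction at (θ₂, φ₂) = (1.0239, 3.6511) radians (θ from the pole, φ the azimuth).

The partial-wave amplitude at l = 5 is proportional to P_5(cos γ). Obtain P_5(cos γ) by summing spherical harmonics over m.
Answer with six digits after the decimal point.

0.312875

Summing Y*_{l m}(θ₁,φ₁)·Y_{l m}(θ₂,φ₂) over m ∈ [−5, 5]; prefactor 4π/(2·5+1) = 1.142397:
  m=-5: Y*=0.00154 + 0.00142j  Y=0.17486 + 0.11811j  product 0.00010 + 0.00043j
  m=-4: Y*=-0.01447 + 0.01127j  Y=-0.18298 - 0.36271j  product 0.00674 + 0.00319j
  m=-3: Y*=-0.04487 - 0.08289j  Y=-0.01306 + 0.30885j  product 0.02619 - 0.01278j
  m=-2: Y*=0.28747 - 0.09872j  Y=-0.06360 + 0.10331j  product -0.00808 + 0.03598j
  m=-1: Y*=0.09044 + 0.54180j  Y=0.29859 - 0.16682j  product 0.11739 + 0.14669j
  m=+0: Y*=-0.26205 + 0.00000j  Y=0.04117 + 0.00000j  product -0.01079 + 0.00000j
  m=+1: Y*=-0.09044 + 0.54180j  Y=-0.29859 - 0.16682j  product 0.11739 - 0.14669j
  m=+2: Y*=0.28747 + 0.09872j  Y=-0.06360 - 0.10331j  product -0.00808 - 0.03598j
  m=+3: Y*=0.04487 - 0.08289j  Y=0.01306 + 0.30885j  product 0.02619 + 0.01278j
  m=+4: Y*=-0.01447 - 0.01127j  Y=-0.18298 + 0.36271j  product 0.00674 - 0.00319j
  m=+5: Y*=-0.00154 + 0.00142j  Y=-0.17486 + 0.11811j  product 0.00010 - 0.00043j
Total Σ_m = 0.27388 - 0.00000j. Multiply by 1.142397: 0.31287 - 0.00000j. P_5(cos γ) = 0.312875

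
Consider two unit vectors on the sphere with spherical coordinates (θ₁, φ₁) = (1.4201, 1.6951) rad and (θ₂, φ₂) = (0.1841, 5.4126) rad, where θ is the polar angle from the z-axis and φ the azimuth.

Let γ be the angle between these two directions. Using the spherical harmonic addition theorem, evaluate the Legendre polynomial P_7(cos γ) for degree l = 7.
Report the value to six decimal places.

Summing Y*_{l m}(θ₁,φ₁)·Y_{l m}(θ₂,φ₂) over m ∈ [−7, 7]; prefactor 4π/(2·7+1) = 0.837758:
  m=-7: 0.35292 - 0.29767j × 0.00000 - 0.00000j = 0.00000 - 0.00000j  (running Σ = 0.00000 - 0.00000j)
  m=-6: -0.19268 - 0.17800j × 0.00003 - 0.00006j = -0.00002 + 0.00001j  (running Σ = -0.00002 + 0.00000j)
  m=-5: 0.14269 - 0.19922j × -0.00031 - 0.00082j = -0.00021 - 0.00006j  (running Σ = -0.00022 - 0.00005j)
  m=-4: -0.25044 - 0.13591j × -0.00730 - 0.00259j = 0.00148 + 0.00164j  (running Σ = 0.00125 + 0.00159j)
  m=-3: 0.06174 - 0.15783j × -0.04263 + 0.02497j = 0.00131 + 0.00827j  (running Σ = 0.00256 + 0.00986j)
  m=-2: -0.28025 - 0.07114j × -0.03694 + 0.21469j = 0.02563 - 0.05754j  (running Σ = 0.02819 - 0.04768j)
  m=-1: 0.01726 - 0.13810j × 0.37972 + 0.45063j = 0.06878 - 0.04466j  (running Σ = 0.09697 - 0.09234j)
  m=0: -0.28957 + 0.00000j × 0.63186 + 0.00000j = -0.18297 + 0.00000j  (running Σ = -0.08600 - 0.09234j)
  m=1: -0.01726 - 0.13810j × -0.37972 + 0.45063j = 0.06878 + 0.04466j  (running Σ = -0.01721 - 0.04768j)
  m=2: -0.28025 + 0.07114j × -0.03694 - 0.21469j = 0.02563 + 0.05754j  (running Σ = 0.00841 + 0.00986j)
  m=3: -0.06174 - 0.15783j × 0.04263 + 0.02497j = 0.00131 - 0.00827j  (running Σ = 0.00972 + 0.00159j)
  m=4: -0.25044 + 0.13591j × -0.00730 + 0.00259j = 0.00148 - 0.00164j  (running Σ = 0.01120 - 0.00005j)
  m=5: -0.14269 - 0.19922j × 0.00031 - 0.00082j = -0.00021 + 0.00006j  (running Σ = 0.01099 + 0.00000j)
  m=6: -0.19268 + 0.17800j × 0.00003 + 0.00006j = -0.00002 - 0.00001j  (running Σ = 0.01097 - 0.00000j)
  m=7: -0.35292 - 0.29767j × -0.00000 - 0.00000j = 0.00000 + 0.00000j  (running Σ = 0.01098 + 0.00000j)
Σ over m = 0.01098 + 0.00000j; ×(4π/15) → 0.00919 + 0.00000j. Real part: 0.009195

0.009195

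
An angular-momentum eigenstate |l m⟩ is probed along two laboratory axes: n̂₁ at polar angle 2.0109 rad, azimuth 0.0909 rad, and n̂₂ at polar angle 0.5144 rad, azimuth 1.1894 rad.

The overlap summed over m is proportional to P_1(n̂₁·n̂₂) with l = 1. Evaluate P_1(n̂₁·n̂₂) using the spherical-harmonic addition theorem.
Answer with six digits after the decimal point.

Term-by-term m-sum for l=1 (normalisation 4π/3 = 4.188790):
  m=-1: (0.311281, 0.028374) × (0.063272, -0.157773) = (0.024172, -0.047316)  (running Σ = (0.024172, -0.047316))
  m=0: (-0.208161, -0.000000) × (0.425372, 0.000000) = (-0.088546, -0.000000)  (running Σ = (-0.064374, -0.047316))
  m=1: (-0.311281, 0.028374) × (-0.063272, -0.157773) = (0.024172, 0.047316)  (running Σ = (-0.040202, 0.000000))
Σ over m = (-0.040202, 0.000000); ×(4π/3) → (-0.168397, 0.000000). Real part: -0.168397

-0.168397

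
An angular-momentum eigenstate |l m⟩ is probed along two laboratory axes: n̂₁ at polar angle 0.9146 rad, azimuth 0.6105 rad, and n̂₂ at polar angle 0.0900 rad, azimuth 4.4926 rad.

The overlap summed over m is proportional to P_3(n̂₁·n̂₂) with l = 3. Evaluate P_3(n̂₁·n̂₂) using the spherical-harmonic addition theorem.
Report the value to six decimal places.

-0.405055

Expand P_3 via completeness: Σ_{m} conj(Y_{3,m}) at Ω₁ times Y_{3,m} at Ω₂ —
  m=-3: Y*=-0.053492+0.200512i  Y=+0.000186-0.000239i  product +0.000038+0.000050i
  m=-2: Y*=+0.134145+0.367723i  Y=-0.007441-0.003499i  product +0.000289-0.003205i
  m=-1: Y*=+0.180677+0.126413i  Y=-0.025076+0.112248i  product -0.018720+0.017111i
  m=+0: Y*=-0.259289-0.000000i  Y=+0.728320+0.000000i  product -0.188846-0.000000i
  m=+1: Y*=-0.180677+0.126413i  Y=+0.025076+0.112248i  product -0.018720-0.017111i
  m=+2: Y*=+0.134145-0.367723i  Y=-0.007441+0.003499i  product +0.000289+0.003205i
  m=+3: Y*=+0.053492+0.200512i  Y=-0.000186-0.000239i  product +0.000038-0.000050i
Total Σ_m = -0.225633-0.000000i. Multiply by 1.795196: -0.405055-0.000000i. P_3(cos γ) = -0.405055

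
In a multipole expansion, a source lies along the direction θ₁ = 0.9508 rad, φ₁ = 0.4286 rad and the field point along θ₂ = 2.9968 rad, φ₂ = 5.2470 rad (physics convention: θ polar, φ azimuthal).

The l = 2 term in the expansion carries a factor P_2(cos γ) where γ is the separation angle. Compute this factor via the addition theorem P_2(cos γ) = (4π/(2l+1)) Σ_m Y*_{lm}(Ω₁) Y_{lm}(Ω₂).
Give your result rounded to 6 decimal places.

Addition theorem: P_2(cos γ) = (4π/5) Σ_m Y*_{lm}(Ω₁) Y_{lm}(Ω₂), m = −2…2:
  term(m=-2) = (-0.002012, 0.000433)   from Y*(Ω₁)=(0.167481, 0.193440), Y(Ω₂)=(-0.003867, 0.007051)
  term(m=-1) = (-0.004264, -0.040071)   from Y*(Ω₁)=(0.332286, 0.151831), Y(Ω₂)=(-0.056200, -0.094912)
  term(m=+0) = (0.002466, 0.000000)   from Y*(Ω₁)=(0.004035, -0.000000), Y(Ω₂)=(0.611085, 0.000000)
  term(m=+1) = (-0.004264, 0.040071)   from Y*(Ω₁)=(-0.332286, 0.151831), Y(Ω₂)=(0.056200, -0.094912)
  term(m=+2) = (-0.002012, -0.000433)   from Y*(Ω₁)=(0.167481, -0.193440), Y(Ω₂)=(-0.003867, -0.007051)
Accumulated sum (-0.010085, 0.000000); after 4π/(2l+1) scaling, (-0.025346, 0.000000) ⇒ P_2 = -0.025346

-0.025346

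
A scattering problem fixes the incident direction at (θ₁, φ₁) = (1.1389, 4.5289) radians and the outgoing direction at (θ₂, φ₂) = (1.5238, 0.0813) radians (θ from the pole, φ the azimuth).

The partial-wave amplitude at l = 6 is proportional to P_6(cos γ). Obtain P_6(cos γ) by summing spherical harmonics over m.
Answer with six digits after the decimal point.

-0.044068

Expand P_6 via completeness: Σ_{m} conj(Y_{6,m}) at Ω₁ times Y_{6,m} at Ω₂ —
  term(m=-6) = +0.002333+0.130050i   from Y*(Ω₁)=-0.122718+0.241669i, Y(Ω₂)=+0.423921-0.224918i
  term(m=-5) = -0.032810-0.008268i   from Y*(Ω₁)=-0.343636-0.263056i, Y(Ω₂)=+0.071813-0.030914i
  term(m=-4) = -0.038196+0.068023i   from Y*(Ω₁)=+0.167137-0.150769i, Y(Ω₂)=-0.328419+0.110733i
  term(m=-3) = +0.014184+0.013932i   from Y*(Ω₁)=-0.114588-0.186702i, Y(Ω₂)=-0.088075+0.021918i
  term(m=-2) = +0.082546-0.048319i   from Y*(Ω₁)=+0.286044-0.109953i, Y(Ω₂)=+0.308002-0.050527i
  term(m=-1) = -0.002958-0.010908i   from Y*(Ω₁)=-0.021619-0.116499i, Y(Ω₂)=+0.095072-0.007746i
  term(m=+0) = -0.095790+0.000000i   from Y*(Ω₁)=+0.315917-0.000000i, Y(Ω₂)=-0.303212+0.000000i
  term(m=+1) = -0.002958+0.010908i   from Y*(Ω₁)=+0.021619-0.116499i, Y(Ω₂)=-0.095072-0.007746i
  term(m=+2) = +0.082546+0.048319i   from Y*(Ω₁)=+0.286044+0.109953i, Y(Ω₂)=+0.308002+0.050527i
  term(m=+3) = +0.014184-0.013932i   from Y*(Ω₁)=+0.114588-0.186702i, Y(Ω₂)=+0.088075+0.021918i
  term(m=+4) = -0.038196-0.068023i   from Y*(Ω₁)=+0.167137+0.150769i, Y(Ω₂)=-0.328419-0.110733i
  term(m=+5) = -0.032810+0.008268i   from Y*(Ω₁)=+0.343636-0.263056i, Y(Ω₂)=-0.071813-0.030914i
  term(m=+6) = +0.002333-0.130050i   from Y*(Ω₁)=-0.122718-0.241669i, Y(Ω₂)=+0.423921+0.224918i
Total Σ_m = -0.045589+0.000000i. Multiply by 0.966644: -0.044068+0.000000i. P_6(cos γ) = -0.044068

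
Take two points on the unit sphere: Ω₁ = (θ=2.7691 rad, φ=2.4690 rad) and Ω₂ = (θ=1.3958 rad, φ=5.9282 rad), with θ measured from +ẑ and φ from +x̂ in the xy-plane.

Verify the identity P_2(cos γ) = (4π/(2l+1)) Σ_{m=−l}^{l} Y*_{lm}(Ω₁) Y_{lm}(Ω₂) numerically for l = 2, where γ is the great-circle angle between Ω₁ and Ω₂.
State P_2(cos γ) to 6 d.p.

-0.121059

Term-by-term m-sum for l=2 (normalisation 4π/5 = 2.513274):
  [-2]  conj(Y_{2,-2})(Ω₁) = (0.011445, -0.049866) ; Y_{2,-2}(Ω₂) = (0.284063, 0.244146) ; Δ = (0.015426, -0.011371)
  [-1]  conj(Y_{2,-1})(Ω₁) = (0.204844, -0.163155) ; Y_{2,-1}(Ω₂) = (0.124192, 0.046036) ; Δ = (0.032951, -0.010832)
  [+0]  conj(Y_{2,0})(Ω₁) = (0.505461, -0.000000) ; Y_{2,0}(Ω₂) = (-0.286711, 0.000000) ; Δ = (-0.144921, 0.000000)
  [+1]  conj(Y_{2,1})(Ω₁) = (-0.204844, -0.163155) ; Y_{2,1}(Ω₂) = (-0.124192, 0.046036) ; Δ = (0.032951, 0.010832)
  [+2]  conj(Y_{2,2})(Ω₁) = (0.011445, 0.049866) ; Y_{2,2}(Ω₂) = (0.284063, -0.244146) ; Δ = (0.015426, 0.011371)
Accumulated sum (-0.048168, 0.000000); after 4π/(2l+1) scaling, (-0.121059, 0.000000) ⇒ P_2 = -0.121059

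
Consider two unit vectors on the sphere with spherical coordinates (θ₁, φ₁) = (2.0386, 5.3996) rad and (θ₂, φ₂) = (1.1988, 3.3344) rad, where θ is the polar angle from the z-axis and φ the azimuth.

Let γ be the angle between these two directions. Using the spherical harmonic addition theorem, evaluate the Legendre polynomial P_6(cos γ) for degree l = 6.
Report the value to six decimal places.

Expand P_6 via completeness: Σ_{m} conj(Y_{6,m}) at Ω₁ times Y_{6,m} at Ω₂ —
  term(m=-6) = 0.07596 - 0.01344j   from Y*(Ω₁)=0.13572 + 0.20308j, Y(Ω₂)=0.12702 - 0.28913j
  term(m=-5) = 0.11324 + 0.14306j   from Y*(Ω₁)=0.12406 - 0.40907j, Y(Ω₂)=-0.24338 + 0.35063j
  term(m=-4) = -0.01350 + 0.03133j   from Y*(Ω₁)=-0.25871 + 0.10718j, Y(Ω₂)=0.08734 - 0.08490j
  term(m=-3) = -0.04702 + 0.00413j   from Y*(Ω₁)=-0.14061 - 0.07515j, Y(Ω₂)=0.24793 - 0.16187j
  term(m=-2) = -0.04190 - 0.06367j   from Y*(Ω₁)=0.06559 + 0.32972j, Y(Ω₂)=-0.21007 + 0.08528j
  term(m=-1) = 0.00468 - 0.00868j   from Y*(Ω₁)=-0.02781 + 0.03388j, Y(Ω₂)=-0.22078 + 0.04310j
  term(m=+0) = 0.08317 + 0.00000j   from Y*(Ω₁)=0.33491 + 0.00000j, Y(Ω₂)=0.24834 + 0.00000j
  term(m=+1) = 0.00468 + 0.00868j   from Y*(Ω₁)=0.02781 + 0.03388j, Y(Ω₂)=0.22078 + 0.04310j
  term(m=+2) = -0.04190 + 0.06367j   from Y*(Ω₁)=0.06559 - 0.32972j, Y(Ω₂)=-0.21007 - 0.08528j
  term(m=+3) = -0.04702 - 0.00413j   from Y*(Ω₁)=0.14061 - 0.07515j, Y(Ω₂)=-0.24793 - 0.16187j
  term(m=+4) = -0.01350 - 0.03133j   from Y*(Ω₁)=-0.25871 - 0.10718j, Y(Ω₂)=0.08734 + 0.08490j
  term(m=+5) = 0.11324 - 0.14306j   from Y*(Ω₁)=-0.12406 - 0.40907j, Y(Ω₂)=0.24338 + 0.35063j
  term(m=+6) = 0.07596 + 0.01344j   from Y*(Ω₁)=0.13572 - 0.20308j, Y(Ω₂)=0.12702 + 0.28913j
Σ over m = 0.26609 - 0.00000j; ×(4π/13) → 0.25721 - 0.00000j. Real part: 0.257211

0.257211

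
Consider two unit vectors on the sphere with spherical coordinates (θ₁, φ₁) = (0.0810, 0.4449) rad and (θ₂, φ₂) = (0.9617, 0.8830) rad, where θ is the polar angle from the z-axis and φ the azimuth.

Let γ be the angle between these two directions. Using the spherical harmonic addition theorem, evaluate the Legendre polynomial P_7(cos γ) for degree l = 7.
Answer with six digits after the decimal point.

Term-by-term m-sum for l=7 (normalisation 4π/15 = 0.837758):
  [-7]  conj(Y_{7,-7})(Ω₁) = -0.000000+0.000000i ; Y_{7,-7}(Ω₂) = +0.124178+0.012733i ; Δ = -0.000000-0.000000i
  [-6]  conj(Y_{7,-6})(Ω₁) = -0.000000+0.000000i ; Y_{7,-6}(Ω₂) = +0.180080+0.271525i ; Δ = -0.000000-0.000000i
  [-5]  conj(Y_{7,-5})(Ω₁) = -0.000009+0.000012i ; Y_{7,-5}(Ω₂) = -0.129892+0.423820i ; Δ = -0.000004-0.000005i
  [-4]  conj(Y_{7,-4})(Ω₁) = -0.000064+0.000304i ; Y_{7,-4}(Ω₂) = -0.220533+0.090756i ; Δ = -0.000013-0.000073i
  [-3]  conj(Y_{7,-3})(Ω₁) = +0.001077+0.004476i ; Y_{7,-3}(Ω₂) = +0.176510+0.094737i ; Δ = -0.000234+0.000892i
  [-2]  conj(Y_{7,-2})(Ω₁) = +0.030115+0.037165i ; Y_{7,-2}(Ω₂) = +0.066392+0.335787i ; Δ = -0.010480+0.012580i
  [-1]  conj(Y_{7,-1})(Ω₁) = +0.285527+0.136134i ; Y_{7,-1}(Ω₂) = +0.039864-0.048518i ; Δ = +0.017987-0.008426i
  [+0]  conj(Y_{7,0})(Ω₁) = +0.994448-0.000000i ; Y_{7,0}(Ω₂) = +0.347827+0.000000i ; Δ = +0.345896+0.000000i
  [+1]  conj(Y_{7,1})(Ω₁) = -0.285527+0.136134i ; Y_{7,1}(Ω₂) = -0.039864-0.048518i ; Δ = +0.017987+0.008426i
  [+2]  conj(Y_{7,2})(Ω₁) = +0.030115-0.037165i ; Y_{7,2}(Ω₂) = +0.066392-0.335787i ; Δ = -0.010480-0.012580i
  [+3]  conj(Y_{7,3})(Ω₁) = -0.001077+0.004476i ; Y_{7,3}(Ω₂) = -0.176510+0.094737i ; Δ = -0.000234-0.000892i
  [+4]  conj(Y_{7,4})(Ω₁) = -0.000064-0.000304i ; Y_{7,4}(Ω₂) = -0.220533-0.090756i ; Δ = -0.000013+0.000073i
  [+5]  conj(Y_{7,5})(Ω₁) = +0.000009+0.000012i ; Y_{7,5}(Ω₂) = +0.129892+0.423820i ; Δ = -0.000004+0.000005i
  [+6]  conj(Y_{7,6})(Ω₁) = -0.000000-0.000000i ; Y_{7,6}(Ω₂) = +0.180080-0.271525i ; Δ = -0.000000+0.000000i
  [+7]  conj(Y_{7,7})(Ω₁) = +0.000000+0.000000i ; Y_{7,7}(Ω₂) = -0.124178+0.012733i ; Δ = -0.000000+0.000000i
Accumulated sum +0.360408+0.000000i; after 4π/(2l+1) scaling, +0.301934+0.000000i ⇒ P_7 = 0.301934

0.301934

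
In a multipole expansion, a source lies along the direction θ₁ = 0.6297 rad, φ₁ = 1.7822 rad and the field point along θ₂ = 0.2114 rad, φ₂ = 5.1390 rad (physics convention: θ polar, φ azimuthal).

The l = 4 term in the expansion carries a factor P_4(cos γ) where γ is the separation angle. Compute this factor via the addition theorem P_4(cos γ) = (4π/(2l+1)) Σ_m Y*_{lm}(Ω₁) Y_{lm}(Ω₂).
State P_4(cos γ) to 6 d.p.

-0.426882

Summing Y*_{l m}(θ₁,φ₁)·Y_{l m}(θ₂,φ₂) over m ∈ [−4, 4]; prefactor 4π/(2·4+1) = 1.396263:
  term(m=-4) = (0.000030, -0.000035)   from Y*(Ω₁)=(0.035303, 0.039833), Y(Ω₂)=(-0.000116, -0.000850)
  term(m=-3) = (-0.001866, 0.001405)   from Y*(Ω₁)=(0.122422, -0.166429), Y(Ω₂)=(-0.010831, -0.003243)
  term(m=-2) = (0.031575, -0.014497)   from Y*(Ω₁)=(-0.377950, -0.170056), Y(Ω₂)=(-0.055124, 0.063159)
  term(m=-1) = (-0.123934, 0.027091)   from Y*(Ω₁)=(-0.074290, 0.346162), Y(Ω₂)=(0.148267, 0.326202)
  term(m=+0) = (-0.117342, -0.000000)   from Y*(Ω₁)=(-0.175883, -0.000000), Y(Ω₂)=(0.667160, 0.000000)
  term(m=+1) = (-0.123934, -0.027091)   from Y*(Ω₁)=(0.074290, 0.346162), Y(Ω₂)=(-0.148267, 0.326202)
  term(m=+2) = (0.031575, 0.014497)   from Y*(Ω₁)=(-0.377950, 0.170056), Y(Ω₂)=(-0.055124, -0.063159)
  term(m=+3) = (-0.001866, -0.001405)   from Y*(Ω₁)=(-0.122422, -0.166429), Y(Ω₂)=(0.010831, -0.003243)
  term(m=+4) = (0.000030, 0.000035)   from Y*(Ω₁)=(0.035303, -0.039833), Y(Ω₂)=(-0.000116, 0.000850)
Σ over m = (-0.305732, 0.000000); ×(4π/9) → (-0.426882, 0.000000). Real part: -0.426882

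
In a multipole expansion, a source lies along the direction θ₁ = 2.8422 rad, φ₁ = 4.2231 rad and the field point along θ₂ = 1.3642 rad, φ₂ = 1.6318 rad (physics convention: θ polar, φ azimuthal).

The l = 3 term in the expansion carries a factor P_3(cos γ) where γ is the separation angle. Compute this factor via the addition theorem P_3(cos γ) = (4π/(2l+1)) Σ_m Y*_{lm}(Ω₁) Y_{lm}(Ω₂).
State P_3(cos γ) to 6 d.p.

Expand P_3 via completeness: Σ_{m} conj(Y_{3,m}) at Ω₁ times Y_{3,m} at Ω₂ —
  [-3]  conj(Y_{3,-3})(Ω₁) = (0.010648, 0.001100) ; Y_{3,-3}(Ω₂) = (0.071189, 0.384636) ; Δ = (0.000335, 0.004174)
  [-2]  conj(Y_{3,-2})(Ω₁) = (0.047418, -0.070481) ; Y_{3,-2}(Ω₂) = (-0.199326, 0.024441) ; Δ = (-0.007729, 0.015208)
  [-1]  conj(Y_{3,-1})(Ω₁) = (-0.159713, -0.299945) ; Y_{3,-1}(Ω₂) = (0.015227, 0.249295) ; Δ = (0.072343, -0.044383)
  [+0]  conj(Y_{3,0})(Ω₁) = (-0.558060, -0.000000) ; Y_{3,0}(Ω₂) = (-0.213543, 0.000000) ; Δ = (0.119170, 0.000000)
  [+1]  conj(Y_{3,1})(Ω₁) = (0.159713, -0.299945) ; Y_{3,1}(Ω₂) = (-0.015227, 0.249295) ; Δ = (0.072343, 0.044383)
  [+2]  conj(Y_{3,2})(Ω₁) = (0.047418, 0.070481) ; Y_{3,2}(Ω₂) = (-0.199326, -0.024441) ; Δ = (-0.007729, -0.015208)
  [+3]  conj(Y_{3,3})(Ω₁) = (-0.010648, 0.001100) ; Y_{3,3}(Ω₂) = (-0.071189, 0.384636) ; Δ = (0.000335, -0.004174)
Accumulated sum (0.249067, -0.000000); after 4π/(2l+1) scaling, (0.447125, -0.000000) ⇒ P_3 = 0.447125

0.447125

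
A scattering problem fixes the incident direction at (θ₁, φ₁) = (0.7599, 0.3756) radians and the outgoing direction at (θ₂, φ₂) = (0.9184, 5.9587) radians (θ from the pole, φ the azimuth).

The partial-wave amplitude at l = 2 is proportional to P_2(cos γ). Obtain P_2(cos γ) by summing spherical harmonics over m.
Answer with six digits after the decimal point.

Addition theorem: P_2(cos γ) = (4π/5) Σ_m Y*_{lm}(Ω₁) Y_{lm}(Ω₂), m = −2…2:
  [-2]  conj(Y_{2,-2})(Ω₁) = (0.133963, 0.125100) ; Y_{2,-2}(Ω₂) = (0.194323, 0.147410) ; Δ = (0.007591, 0.044057)
  [-1]  conj(Y_{2,-1})(Ω₁) = (0.358879, 0.141513) ; Y_{2,-1}(Ω₂) = (0.353240, 0.118821) ; Δ = (0.109956, 0.092630)
  [+0]  conj(Y_{2,0})(Ω₁) = (0.181811, -0.000000) ; Y_{2,0}(Ω₂) = (0.033332, 0.000000) ; Δ = (0.006060, 0.000000)
  [+1]  conj(Y_{2,1})(Ω₁) = (-0.358879, 0.141513) ; Y_{2,1}(Ω₂) = (-0.353240, 0.118821) ; Δ = (0.109956, -0.092630)
  [+2]  conj(Y_{2,2})(Ω₁) = (0.133963, -0.125100) ; Y_{2,2}(Ω₂) = (0.194323, -0.147410) ; Δ = (0.007591, -0.044057)
Accumulated sum (0.241154, -0.000000); after 4π/(2l+1) scaling, (0.606085, -0.000000) ⇒ P_2 = 0.606085

0.606085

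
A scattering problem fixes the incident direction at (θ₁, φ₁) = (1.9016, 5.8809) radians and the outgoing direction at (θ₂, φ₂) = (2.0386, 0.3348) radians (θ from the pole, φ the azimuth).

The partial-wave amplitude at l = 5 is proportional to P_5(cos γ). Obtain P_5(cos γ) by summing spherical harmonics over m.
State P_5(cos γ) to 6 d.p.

Summing Y*_{l m}(θ₁,φ₁)·Y_{l m}(θ₂,φ₂) over m ∈ [−5, 5]; prefactor 4π/(2·5+1) = 1.142397:
  m=-5: -0.14980 - 0.31768j × -0.02709 - 0.26153j = -0.07902 + 0.04778j  (running Σ = -0.07902 + 0.04778j)
  m=-4: 0.01462 + 0.38116j × -0.09641 + 0.40883j = -0.15724 - 0.03077j  (running Σ = -0.23627 + 0.01701j)
  m=-3: -0.00526 + 0.01382j × 0.10956 - 0.17229j = 0.00180 + 0.00242j  (running Σ = -0.23446 + 0.01943j)
  m=-2: 0.23337 - 0.24250j × 0.18617 - 0.14737j = 0.00771 - 0.07954j  (running Σ = -0.22675 - 0.06011j)
  m=-1: -0.06780 + 0.02885j × -0.26418 + 0.09191j = 0.01526 - 0.01385j  (running Σ = -0.21149 - 0.07396j)
  m=0: -0.31590 + 0.00000j × -0.17779 + 0.00000j = 0.05616 + 0.00000j  (running Σ = -0.15533 - 0.07396j)
  m=1: 0.06780 + 0.02885j × 0.26418 + 0.09191j = 0.01526 + 0.01385j  (running Σ = -0.14007 - 0.06011j)
  m=2: 0.23337 + 0.24250j × 0.18617 + 0.14737j = 0.00771 + 0.07954j  (running Σ = -0.13236 + 0.01943j)
  m=3: 0.00526 + 0.01382j × -0.10956 - 0.17229j = 0.00180 - 0.00242j  (running Σ = -0.13055 + 0.01701j)
  m=4: 0.01462 - 0.38116j × -0.09641 - 0.40883j = -0.15724 + 0.03077j  (running Σ = -0.28780 + 0.04778j)
  m=5: 0.14980 - 0.31768j × 0.02709 - 0.26153j = -0.07902 - 0.04778j  (running Σ = -0.36682 + 0.00000j)
Accumulated sum -0.36682 + 0.00000j; after 4π/(2l+1) scaling, -0.41905 + 0.00000j ⇒ P_5 = -0.419054

-0.419054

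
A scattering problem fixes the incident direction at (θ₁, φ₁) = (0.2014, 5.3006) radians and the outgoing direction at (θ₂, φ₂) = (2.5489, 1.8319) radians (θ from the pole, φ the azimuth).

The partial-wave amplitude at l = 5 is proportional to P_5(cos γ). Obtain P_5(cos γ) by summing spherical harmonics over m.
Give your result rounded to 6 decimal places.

Expand P_5 via completeness: Σ_{m} conj(Y_{5,m}) at Ω₁ times Y_{5,m} at Ω₂ —
  m=-5: 0.00003 + 0.00015j × -0.02436 - 0.00662j = 0.00000 - 0.00000j  (running Σ = 0.00000 - 0.00000j)
  m=-4: -0.00162 + 0.00163j × -0.05955 + 0.10248j = -0.00007 - 0.00026j  (running Σ = -0.00007 - 0.00027j)
  m=-3: -0.02076 - 0.00408j × 0.22090 + 0.22182j = -0.00368 - 0.00551j  (running Σ = -0.00375 - 0.00577j)
  m=-2: -0.04800 - 0.11533j × 0.40446 - 0.23277j = -0.04626 - 0.03547j  (running Σ = -0.05001 - 0.04125j)
  m=-1: 0.24577 - 0.36848j × -0.06040 - 0.22604j = -0.09814 - 0.03330j  (running Σ = -0.14815 - 0.07454j)
  m=0: 0.67147 + 0.00000j × 0.32397 + 0.00000j = 0.21754 + 0.00000j  (running Σ = 0.06939 - 0.07454j)
  m=1: -0.24577 - 0.36848j × 0.06040 - 0.22604j = -0.09814 + 0.03330j  (running Σ = -0.02874 - 0.04125j)
  m=2: -0.04800 + 0.11533j × 0.40446 + 0.23277j = -0.04626 + 0.03547j  (running Σ = -0.07500 - 0.00577j)
  m=3: 0.02076 - 0.00408j × -0.22090 + 0.22182j = -0.00368 + 0.00551j  (running Σ = -0.07868 - 0.00027j)
  m=4: -0.00162 - 0.00163j × -0.05955 - 0.10248j = -0.00007 + 0.00026j  (running Σ = -0.07876 - 0.00000j)
  m=5: -0.00003 + 0.00015j × 0.02436 - 0.00662j = 0.00000 + 0.00000j  (running Σ = -0.07875 + 0.00000j)
Σ over m = -0.07875 + 0.00000j; ×(4π/11) → -0.08997 + 0.00000j. Real part: -0.089969

-0.089969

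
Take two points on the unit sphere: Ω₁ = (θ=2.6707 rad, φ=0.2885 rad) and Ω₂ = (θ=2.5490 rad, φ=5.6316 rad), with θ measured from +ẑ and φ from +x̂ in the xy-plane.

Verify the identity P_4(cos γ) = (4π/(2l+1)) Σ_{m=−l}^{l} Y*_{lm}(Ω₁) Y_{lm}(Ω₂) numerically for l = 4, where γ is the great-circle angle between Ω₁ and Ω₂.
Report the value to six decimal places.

0.141950

Term-by-term m-sum for l=4 (normalisation 4π/9 = 1.396263):
  m=-4: Y*=+0.007590+0.017143i  Y=-0.037038+0.021963i  product -0.000658-0.000468i
  m=-3: Y*=-0.067523-0.079310i  Y=+0.067759-0.167716i  product -0.017877+0.005951i
  m=-2: Y*=+0.263097+0.171247i  Y=+0.105313+0.384070i  product -0.038063+0.119082i
  m=-1: Y*=-0.469273-0.139271i  Y=-0.316551-0.241437i  product +0.114924+0.157386i
  m=+0: Y*=+0.132198-0.000000i  Y=-0.113383+0.000000i  product -0.014989+0.000000i
  m=+1: Y*=+0.469273-0.139271i  Y=+0.316551-0.241437i  product +0.114924-0.157386i
  m=+2: Y*=+0.263097-0.171247i  Y=+0.105313-0.384070i  product -0.038063-0.119082i
  m=+3: Y*=+0.067523-0.079310i  Y=-0.067759-0.167716i  product -0.017877-0.005951i
  m=+4: Y*=+0.007590-0.017143i  Y=-0.037038-0.021963i  product -0.000658+0.000468i
Σ over m = +0.101664+0.000000i; ×(4π/9) → +0.141950+0.000000i. Real part: 0.141950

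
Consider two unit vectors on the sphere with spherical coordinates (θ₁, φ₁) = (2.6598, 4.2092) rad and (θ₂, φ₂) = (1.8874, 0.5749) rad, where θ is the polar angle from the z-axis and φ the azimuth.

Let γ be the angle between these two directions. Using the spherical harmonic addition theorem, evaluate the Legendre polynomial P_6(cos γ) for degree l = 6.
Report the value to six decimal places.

-0.233164

Addition theorem: P_6(cos γ) = (4π/13) Σ_m Y*_{lm}(Ω₁) Y_{lm}(Ω₂), m = −6…6:
  [-6]  conj(Y_{6,-6})(Ω₁) = (0.004746, 0.000584) ; Y_{6,-6}(Ω₂) = (-0.339059, 0.107791) ; Δ = (-0.001672, 0.000314)
  [-5]  conj(Y_{6,-5})(Ω₁) = (0.018551, -0.025678) ; Y_{6,-5}(Ω₂) = (0.389467, 0.106570) ; Δ = (0.009962, -0.008024)
  [-4]  conj(Y_{6,-4})(Ω₁) = (-0.053734, -0.113560) ; Y_{6,-4}(Ω₂) = (-0.012840, -0.014383) ; Δ = (-0.000943, 0.002231)
  [-3]  conj(Y_{6,-3})(Ω₁) = (-0.323192, -0.019814) ; Y_{6,-3}(Ω₂) = (-0.051593, -0.332576) ; Δ = (0.010085, 0.108508)
  [-2]  conj(Y_{6,-2})(Ω₁) = (-0.269902, 0.426304) ; Y_{6,-2}(Ω₂) = (-0.052254, 0.116699) ; Δ = (-0.035646, -0.053774)
  [-1]  conj(Y_{6,-1})(Ω₁) = (0.146162, 0.265532) ; Y_{6,-1}(Ω₂) = (-0.245722, 0.159204) ; Δ = (-0.078189, -0.041977)
  [+0]  conj(Y_{6,0})(Ω₁) = (-0.313513, -0.000000) ; Y_{6,0}(Ω₂) = (0.154385, 0.000000) ; Δ = (-0.048402, -0.000000)
  [+1]  conj(Y_{6,1})(Ω₁) = (-0.146162, 0.265532) ; Y_{6,1}(Ω₂) = (0.245722, 0.159204) ; Δ = (-0.078189, 0.041977)
  [+2]  conj(Y_{6,2})(Ω₁) = (-0.269902, -0.426304) ; Y_{6,2}(Ω₂) = (-0.052254, -0.116699) ; Δ = (-0.035646, 0.053774)
  [+3]  conj(Y_{6,3})(Ω₁) = (0.323192, -0.019814) ; Y_{6,3}(Ω₂) = (0.051593, -0.332576) ; Δ = (0.010085, -0.108508)
  [+4]  conj(Y_{6,4})(Ω₁) = (-0.053734, 0.113560) ; Y_{6,4}(Ω₂) = (-0.012840, 0.014383) ; Δ = (-0.000943, -0.002231)
  [+5]  conj(Y_{6,5})(Ω₁) = (-0.018551, -0.025678) ; Y_{6,5}(Ω₂) = (-0.389467, 0.106570) ; Δ = (0.009962, 0.008024)
  [+6]  conj(Y_{6,6})(Ω₁) = (0.004746, -0.000584) ; Y_{6,6}(Ω₂) = (-0.339059, -0.107791) ; Δ = (-0.001672, -0.000314)
Accumulated sum (-0.241210, 0.000000); after 4π/(2l+1) scaling, (-0.233164, 0.000000) ⇒ P_6 = -0.233164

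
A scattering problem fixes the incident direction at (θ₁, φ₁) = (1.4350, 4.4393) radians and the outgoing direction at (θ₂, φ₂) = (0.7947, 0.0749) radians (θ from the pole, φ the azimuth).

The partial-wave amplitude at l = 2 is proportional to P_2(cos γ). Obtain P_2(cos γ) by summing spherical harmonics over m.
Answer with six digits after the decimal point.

Expand P_2 via completeness: Σ_{m} conj(Y_{2,m}) at Ω₁ times Y_{2,m} at Ω₂ —
  m=-2: (-0.324028, 0.196963) × (0.194527, -0.029360) = (-0.057249, 0.047828)  (running Σ = (-0.057249, 0.047828))
  m=-1: (-0.027948, -0.099784) × (0.385125, -0.028900) = (-0.013647, -0.037622)  (running Σ = (-0.070897, 0.010206))
  m=0: (-0.298050, -0.000000) × (0.148895, 0.000000) = (-0.044378, -0.000000)  (running Σ = (-0.115275, 0.010206))
  m=1: (0.027948, -0.099784) × (-0.385125, -0.028900) = (-0.013647, 0.037622)  (running Σ = (-0.128922, 0.047828))
  m=2: (-0.324028, -0.196963) × (0.194527, 0.029360) = (-0.057249, -0.047828)  (running Σ = (-0.186171, 0.000000))
Σ over m = (-0.186171, 0.000000); ×(4π/5) → (-0.467900, 0.000000). Real part: -0.467900

-0.467900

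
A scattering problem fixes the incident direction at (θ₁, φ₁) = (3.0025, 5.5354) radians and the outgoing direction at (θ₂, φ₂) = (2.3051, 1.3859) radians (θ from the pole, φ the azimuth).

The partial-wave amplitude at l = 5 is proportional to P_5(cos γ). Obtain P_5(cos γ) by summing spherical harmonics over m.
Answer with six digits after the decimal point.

-0.173989

Term-by-term m-sum for l=5 (normalisation 4π/11 = 1.142397):
  [-5]  conj(Y_{5,-5})(Ω₁) = -0.000020+0.000013i ; Y_{5,-5}(Ω₂) = +0.083503-0.062995i ; Δ = -0.000001+0.000002i
  [-4]  conj(Y_{5,-4})(Ω₁) = +0.000531+0.000080i ; Y_{5,-4}(Ω₂) = -0.220582-0.201244i ; Δ = -0.000101-0.000125i
  [-3]  conj(Y_{5,-3})(Ω₁) = -0.004496-0.005645i ; Y_{5,-3}(Ω₂) = -0.226618+0.365764i ; Δ = +0.003083-0.000365i
  [-2]  conj(Y_{5,-2})(Ω₁) = -0.004710+0.062488i ; Y_{5,-2}(Ω₂) = +0.202441+0.078471i ; Δ = -0.005857+0.012281i
  [-1]  conj(Y_{5,-1})(Ω₁) = +0.243192-0.225553i ; Y_{5,-1}(Ω₂) = -0.045999+0.245939i ; Δ = +0.044286+0.070185i
  [+0]  conj(Y_{5,0})(Ω₁) = -0.804587-0.000000i ; Y_{5,0}(Ω₂) = +0.292228+0.000000i ; Δ = -0.235123-0.000000i
  [+1]  conj(Y_{5,1})(Ω₁) = -0.243192-0.225553i ; Y_{5,1}(Ω₂) = +0.045999+0.245939i ; Δ = +0.044286-0.070185i
  [+2]  conj(Y_{5,2})(Ω₁) = -0.004710-0.062488i ; Y_{5,2}(Ω₂) = +0.202441-0.078471i ; Δ = -0.005857-0.012281i
  [+3]  conj(Y_{5,3})(Ω₁) = +0.004496-0.005645i ; Y_{5,3}(Ω₂) = +0.226618+0.365764i ; Δ = +0.003083+0.000365i
  [+4]  conj(Y_{5,4})(Ω₁) = +0.000531-0.000080i ; Y_{5,4}(Ω₂) = -0.220582+0.201244i ; Δ = -0.000101+0.000125i
  [+5]  conj(Y_{5,5})(Ω₁) = +0.000020+0.000013i ; Y_{5,5}(Ω₂) = -0.083503-0.062995i ; Δ = -0.000001-0.000002i
Σ over m = -0.152302+0.000000i; ×(4π/11) → -0.173989+0.000000i. Real part: -0.173989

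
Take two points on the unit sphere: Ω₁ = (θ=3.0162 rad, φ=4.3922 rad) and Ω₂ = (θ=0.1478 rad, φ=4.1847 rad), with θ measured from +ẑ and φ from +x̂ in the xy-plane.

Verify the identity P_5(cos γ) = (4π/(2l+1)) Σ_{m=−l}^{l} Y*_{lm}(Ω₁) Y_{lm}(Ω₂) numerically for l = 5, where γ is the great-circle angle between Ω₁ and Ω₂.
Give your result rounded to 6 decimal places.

Expand P_5 via completeness: Σ_{m} conj(Y_{5,m}) at Ω₁ times Y_{5,m} at Ω₂ —
  term(m=-5) = (0.000000, 0.000000)   from Y*(Ω₁)=(-0.000014, 0.000000), Y(Ω₂)=(-0.000015, -0.000028)
  term(m=-4) = (-0.000000, -0.000000)   from Y*(Ω₁)=(-0.000102, 0.000341), Y(Ω₂)=(-0.000351, 0.000586)
  term(m=-3) = (0.000037, 0.000027)   from Y*(Ω₁)=(0.004359, 0.003048), Y(Ω₂)=(0.008622, 0.000106)
  term(m=-2) = (-0.003306, -0.001457)   from Y*(Ω₁)=(0.041189, -0.030691), Y(Ω₂)=(-0.034670, -0.061202)
  term(m=-1) = (0.103561, 0.021803)   from Y*(Ω₁)=(-0.095403, -0.287705), Y(Ω₂)=(-0.175810, 0.301656)
  term(m=+0) = (-0.653079, -0.000000)   from Y*(Ω₁)=(-0.828413, -0.000000), Y(Ω₂)=(0.788350, 0.000000)
  term(m=+1) = (0.103561, -0.021803)   from Y*(Ω₁)=(0.095403, -0.287705), Y(Ω₂)=(0.175810, 0.301656)
  term(m=+2) = (-0.003306, 0.001457)   from Y*(Ω₁)=(0.041189, 0.030691), Y(Ω₂)=(-0.034670, 0.061202)
  term(m=+3) = (0.000037, -0.000027)   from Y*(Ω₁)=(-0.004359, 0.003048), Y(Ω₂)=(-0.008622, 0.000106)
  term(m=+4) = (-0.000000, 0.000000)   from Y*(Ω₁)=(-0.000102, -0.000341), Y(Ω₂)=(-0.000351, -0.000586)
  term(m=+5) = (0.000000, -0.000000)   from Y*(Ω₁)=(0.000014, 0.000000), Y(Ω₂)=(0.000015, -0.000028)
Total Σ_m = (-0.452496, -0.000000). Multiply by 1.142397: (-0.516931, -0.000000). P_5(cos γ) = -0.516931

-0.516931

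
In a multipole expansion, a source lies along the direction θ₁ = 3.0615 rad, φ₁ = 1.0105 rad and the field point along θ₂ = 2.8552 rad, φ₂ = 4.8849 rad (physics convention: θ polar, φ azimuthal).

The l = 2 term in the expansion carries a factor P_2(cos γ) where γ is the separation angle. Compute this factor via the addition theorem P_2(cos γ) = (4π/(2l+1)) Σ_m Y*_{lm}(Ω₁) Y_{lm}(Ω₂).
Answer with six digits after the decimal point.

0.823693

Term-by-term m-sum for l=2 (normalisation 4π/5 = 2.513274):
  [-2]  conj(Y_{2,-2})(Ω₁) = -0.001076+0.002226i ; Y_{2,-2}(Ω₂) = -0.029009+0.010426i ; Δ = +0.000008-0.000076i
  [-1]  conj(Y_{2,-1})(Ω₁) = -0.032742-0.052191i ; Y_{2,-1}(Ω₂) = -0.035936-0.206243i ; Δ = -0.009587+0.008628i
  [+0]  conj(Y_{2,0})(Ω₁) = +0.624727-0.000000i ; Y_{2,0}(Ω₂) = +0.555276+0.000000i ; Δ = +0.346896+0.000000i
  [+1]  conj(Y_{2,1})(Ω₁) = +0.032742-0.052191i ; Y_{2,1}(Ω₂) = +0.035936-0.206243i ; Δ = -0.009587-0.008628i
  [+2]  conj(Y_{2,2})(Ω₁) = -0.001076-0.002226i ; Y_{2,2}(Ω₂) = -0.029009-0.010426i ; Δ = +0.000008+0.000076i
Total Σ_m = +0.327737+0.000000i. Multiply by 2.513274: +0.823693+0.000000i. P_2(cos γ) = 0.823693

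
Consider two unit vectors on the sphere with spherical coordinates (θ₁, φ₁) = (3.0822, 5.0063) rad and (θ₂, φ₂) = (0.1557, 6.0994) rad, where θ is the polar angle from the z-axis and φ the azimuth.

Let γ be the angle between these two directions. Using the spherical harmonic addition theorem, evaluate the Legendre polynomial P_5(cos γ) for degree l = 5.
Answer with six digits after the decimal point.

Summing Y*_{l m}(θ₁,φ₁)·Y_{l m}(θ₂,φ₂) over m ∈ [−5, 5]; prefactor 4π/(2·5+1) = 1.142397:
  [-5]  conj(Y_{5,-5})(Ω₁) = 0.00000 - 0.00000j ; Y_{5,-5}(Ω₂) = 0.00003 + 0.00003j ; Δ = 0.00000 + 0.00000j
  [-4]  conj(Y_{5,-4})(Ω₁) = -0.00001 - 0.00002j ; Y_{5,-4}(Ω₂) = 0.00062 + 0.00056j ; Δ = 0.00000 - 0.00000j
  [-3]  conj(Y_{5,-3})(Ω₁) = -0.00044 + 0.00037j ; Y_{5,-3}(Ω₂) = 0.00855 + 0.00526j ; Δ = -0.00001 + 0.00000j
  [-2]  conj(Y_{5,-2})(Ω₁) = 0.00987 + 0.00658j ; Y_{5,-2}(Ω₂) = 0.07243 + 0.02789j ; Δ = 0.00053 + 0.00075j
  [-1]  conj(Y_{5,-1})(Ω₁) = 0.04352 - 0.14378j ; Y_{5,-1}(Ω₂) = 0.35836 + 0.06661j ; Δ = 0.02517 - 0.04862j
  [+0]  conj(Y_{5,0})(Ω₁) = -0.91101 + 0.00000j ; Y_{5,0}(Ω₂) = 0.77291 + 0.00000j ; Δ = -0.70413 + 0.00000j
  [+1]  conj(Y_{5,1})(Ω₁) = -0.04352 - 0.14378j ; Y_{5,1}(Ω₂) = -0.35836 + 0.06661j ; Δ = 0.02517 + 0.04862j
  [+2]  conj(Y_{5,2})(Ω₁) = 0.00987 - 0.00658j ; Y_{5,2}(Ω₂) = 0.07243 - 0.02789j ; Δ = 0.00053 - 0.00075j
  [+3]  conj(Y_{5,3})(Ω₁) = 0.00044 + 0.00037j ; Y_{5,3}(Ω₂) = -0.00855 + 0.00526j ; Δ = -0.00001 - 0.00000j
  [+4]  conj(Y_{5,4})(Ω₁) = -0.00001 + 0.00002j ; Y_{5,4}(Ω₂) = 0.00062 - 0.00056j ; Δ = 0.00000 + 0.00000j
  [+5]  conj(Y_{5,5})(Ω₁) = -0.00000 - 0.00000j ; Y_{5,5}(Ω₂) = -0.00003 + 0.00003j ; Δ = 0.00000 - 0.00000j
Σ over m = -0.65273 - 0.00000j; ×(4π/11) → -0.74568 - 0.00000j. Real part: -0.745679

-0.745679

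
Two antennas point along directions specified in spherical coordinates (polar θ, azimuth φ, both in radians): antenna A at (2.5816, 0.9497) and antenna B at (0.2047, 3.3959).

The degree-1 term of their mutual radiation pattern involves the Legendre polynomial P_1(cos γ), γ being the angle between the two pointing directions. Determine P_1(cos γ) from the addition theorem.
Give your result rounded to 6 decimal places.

-0.912473

Addition theorem: P_1(cos γ) = (4π/3) Σ_m Y*_{lm}(Ω₁) Y_{lm}(Ω₂), m = −1…1:
  m=-1: 0.10680 + 0.14925j × -0.06797 + 0.01767j = -0.00990 - 0.00826j  (running Σ = -0.00990 - 0.00826j)
  m=0: -0.41397 + 0.00000j × 0.47840 + 0.00000j = -0.19805 + 0.00000j  (running Σ = -0.20794 - 0.00826j)
  m=1: -0.10680 + 0.14925j × 0.06797 + 0.01767j = -0.00990 + 0.00826j  (running Σ = -0.21784 + 0.00000j)
Accumulated sum -0.21784 + 0.00000j; after 4π/(2l+1) scaling, -0.91247 + 0.00000j ⇒ P_1 = -0.912473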